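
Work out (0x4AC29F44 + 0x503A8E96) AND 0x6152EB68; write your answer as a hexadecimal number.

Add column by column in base 16, right to left:
  4+6 = A
  4+9 = D
  F+E = D carry 1
  9+8+1 = 2 carry 1
  2+A+1 = D
  C+3 = F
  A+0 = A
  4+5 = 9
Sum = 0x9AFD2DDA; now AND with 0x6152EB68:
  9&6=0, A&1=0, F&5=5, D&2=0, 2&E=2, D&B=9, D&6=4, A&8=8

0x502948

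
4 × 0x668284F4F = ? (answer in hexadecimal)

0x19A0A13D3C

Multiply each base-16 digit by 4, carrying:
  F×4 = 60 → write C carry 3
  4×4+3 = 19 → write 3 carry 1
  F×4+1 = 61 → write D carry 3
  4×4+3 = 19 → write 3 carry 1
  8×4+1 = 33 → write 1 carry 2
  2×4+2 = 10 → write A
  8×4 = 32 → write 0 carry 2
  6×4+2 = 26 → write A carry 1
  6×4+1 = 25 → write 9 carry 1
  remaining carry: 1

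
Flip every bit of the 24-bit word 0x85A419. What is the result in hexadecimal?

0x7A5BE6

Each hex digit d becomes F−d:
  8→7, 5→A, A→5, 4→B, 1→E, 9→6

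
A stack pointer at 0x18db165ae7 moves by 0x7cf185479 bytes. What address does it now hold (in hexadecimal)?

0x20aa2eaf60

Add column by column in base 16, right to left:
  7+9 = 0 carry 1
  e+7+1 = 6 carry 1
  a+4+1 = f
  5+5 = a
  6+8 = e
  1+1 = 2
  b+f = a carry 1
  d+c+1 = a carry 1
  8+7+1 = 0 carry 1
  1+0+1 = 2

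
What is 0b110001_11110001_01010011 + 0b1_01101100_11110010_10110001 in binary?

0b1100111101110010000000100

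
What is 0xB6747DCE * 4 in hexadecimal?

0x2D9D1F738

Multiply each base-16 digit by 4, carrying:
  E×4 = 56 → write 8 carry 3
  C×4+3 = 51 → write 3 carry 3
  D×4+3 = 55 → write 7 carry 3
  7×4+3 = 31 → write F carry 1
  4×4+1 = 17 → write 1 carry 1
  7×4+1 = 29 → write D carry 1
  6×4+1 = 25 → write 9 carry 1
  B×4+1 = 45 → write D carry 2
  remaining carry: 2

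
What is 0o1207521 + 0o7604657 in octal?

0o11014400

Add column by column in base 8, right to left:
  1+7 = 0 carry 1
  2+5+1 = 0 carry 1
  5+6+1 = 4 carry 1
  7+4+1 = 4 carry 1
  0+0+1 = 1
  2+6 = 0 carry 1
  1+7+1 = 1 carry 1
  final carry 1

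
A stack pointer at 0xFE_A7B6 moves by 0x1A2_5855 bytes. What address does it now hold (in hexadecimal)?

0x2A1000B

Add column by column in base 16, right to left:
  6+5 = B
  B+5 = 0 carry 1
  7+8+1 = 0 carry 1
  A+5+1 = 0 carry 1
  E+2+1 = 1 carry 1
  F+A+1 = A carry 1
  0+1+1 = 2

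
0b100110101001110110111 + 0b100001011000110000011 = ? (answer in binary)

Add column by column in base 2, right to left:
  1+1 = 0 carry 1
  1+1+1 = 1 carry 1
  1+0+1 = 0 carry 1
  0+0+1 = 1
  1+0 = 1
  1+0 = 1
  0+0 = 0
  1+1 = 0 carry 1
  1+1+1 = 1 carry 1
  1+0+1 = 0 carry 1
  0+0+1 = 1
  0+0 = 0
  1+1 = 0 carry 1
  0+1+1 = 0 carry 1
  1+0+1 = 0 carry 1
  0+1+1 = 0 carry 1
  1+0+1 = 0 carry 1
  1+0+1 = 0 carry 1
  0+0+1 = 1
  0+0 = 0
  1+1 = 0 carry 1
  final carry 1

0b1001000000010100111010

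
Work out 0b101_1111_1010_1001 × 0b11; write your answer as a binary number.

0b10001111011111011

Multiply each base-2 digit by 3, carrying:
  1×3 = 3 → write 1 carry 1
  0×3+1 = 1 → write 1
  0×3 = 0 → write 0
  1×3 = 3 → write 1 carry 1
  0×3+1 = 1 → write 1
  1×3 = 3 → write 1 carry 1
  0×3+1 = 1 → write 1
  1×3 = 3 → write 1 carry 1
  1×3+1 = 4 → write 0 carry 2
  1×3+2 = 5 → write 1 carry 2
  1×3+2 = 5 → write 1 carry 2
  1×3+2 = 5 → write 1 carry 2
  1×3+2 = 5 → write 1 carry 2
  0×3+2 = 2 → write 0 carry 1
  1×3+1 = 4 → write 0 carry 2
  remaining carry: 10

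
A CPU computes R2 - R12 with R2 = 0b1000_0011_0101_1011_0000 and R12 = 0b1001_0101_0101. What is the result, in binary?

0b10000010110001011011

Subtract column by column in base 2:
  0-1 → 1 (borrow)
  0-0-1 → 1 (borrow)
  0-1-1 → 0 (borrow)
  0-0-1 → 1 (borrow)
  1-1-1 → 1 (borrow)
  1-0-1 → 0
  0-1 → 1 (borrow)
  1-0-1 → 0
  1-1 → 0
  0-0 → 0
  1-0 → 1
  0-1 → 1 (borrow)
  1-0-1 → 0
  1-0 → 1
  0-0 → 0
  0-0 → 0
  0-0 → 0
  0-0 → 0
  0-0 → 0
  1-0 → 1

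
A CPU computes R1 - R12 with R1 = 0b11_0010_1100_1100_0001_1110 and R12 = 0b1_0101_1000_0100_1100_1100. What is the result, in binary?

0b111010100011101010010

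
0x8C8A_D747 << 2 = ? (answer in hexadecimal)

0x2322B5D1C

2 bits is not a whole number of base-16 digits; in binary: 10001100100010101101011101000111 << 2 = 1000110010001010110101110100011100.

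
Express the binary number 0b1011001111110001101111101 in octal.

Group the bits in threes: 001 011 001 111 110 001 101 111 101 → 131761575.

0o131761575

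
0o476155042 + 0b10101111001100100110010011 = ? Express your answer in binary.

0b111101101011010001110110101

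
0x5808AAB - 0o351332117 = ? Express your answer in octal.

0x5808AAB = 0o540105253 in octal.
Subtract column by column in base 8:
  3-7 → 4 (borrow)
  5-1-1 → 3
  2-1 → 1
  5-2 → 3
  0-3 → 5 (borrow)
  1-3-1 → 5 (borrow)
  0-1-1 → 6 (borrow)
  4-5-1 → 6 (borrow)
  5-3-1 → 1

0o166553134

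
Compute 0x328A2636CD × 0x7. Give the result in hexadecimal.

0x161C70B7F9B

Multiply each base-16 digit by 7, carrying:
  D×7 = 91 → write B carry 5
  C×7+5 = 89 → write 9 carry 5
  6×7+5 = 47 → write F carry 2
  3×7+2 = 23 → write 7 carry 1
  6×7+1 = 43 → write B carry 2
  2×7+2 = 16 → write 0 carry 1
  A×7+1 = 71 → write 7 carry 4
  8×7+4 = 60 → write C carry 3
  2×7+3 = 17 → write 1 carry 1
  3×7+1 = 22 → write 6 carry 1
  remaining carry: 1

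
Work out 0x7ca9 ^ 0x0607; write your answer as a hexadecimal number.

XOR each hex digit independently (no carries):
  7^0=7, c^6=a, a^0=a, 9^7=e

0x7aae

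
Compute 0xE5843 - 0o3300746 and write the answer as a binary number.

0xE5843 = 0b11100101100001000011 in binary.
0o3300746 = 0b11011000000111100110 in binary.
Subtract column by column in base 2:
  1-0 → 1
  1-1 → 0
  0-1 → 1 (borrow)
  0-0-1 → 1 (borrow)
  0-0-1 → 1 (borrow)
  0-1-1 → 0 (borrow)
  1-1-1 → 1 (borrow)
  0-1-1 → 0 (borrow)
  0-1-1 → 0 (borrow)
  0-0-1 → 1 (borrow)
  0-0-1 → 1 (borrow)
  1-0-1 → 0
  1-0 → 1
  0-0 → 0
  1-0 → 1
  0-1 → 1 (borrow)
  0-1-1 → 0 (borrow)
  1-0-1 → 0
  1-1 → 0
  1-1 → 0

0b1101011001011101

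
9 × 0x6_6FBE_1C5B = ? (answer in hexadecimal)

0x39EDAEFF33

Multiply each base-16 digit by 9, carrying:
  B×9 = 99 → write 3 carry 6
  5×9+6 = 51 → write 3 carry 3
  C×9+3 = 111 → write F carry 6
  1×9+6 = 15 → write F
  E×9 = 126 → write E carry 7
  B×9+7 = 106 → write A carry 6
  F×9+6 = 141 → write D carry 8
  6×9+8 = 62 → write E carry 3
  6×9+3 = 57 → write 9 carry 3
  remaining carry: 3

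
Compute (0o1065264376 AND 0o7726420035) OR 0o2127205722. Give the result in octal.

0o1065264376 AND 0o7726420035 = 0o1024020034.
Then OR with 0o2127205722.

0o3127225736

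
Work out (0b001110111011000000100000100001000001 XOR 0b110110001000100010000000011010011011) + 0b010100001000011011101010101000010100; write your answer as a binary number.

0b1001100111011111110001011100011101110

First 0b001110111011000000100000100001000001 XOR 0b110110001000100010000000011010011011 = 0b111000110011100010100000111011011010.
Add column by column in base 2, right to left:
  0+0 = 0
  1+0 = 1
  0+1 = 1
  1+0 = 1
  1+1 = 0 carry 1
  0+0+1 = 1
  1+0 = 1
  1+0 = 1
  0+0 = 0
  1+1 = 0 carry 1
  1+0+1 = 0 carry 1
  1+1+1 = 1 carry 1
  0+0+1 = 1
  0+1 = 1
  0+0 = 0
  0+1 = 1
  0+0 = 0
  1+1 = 0 carry 1
  0+1+1 = 0 carry 1
  1+1+1 = 1 carry 1
  0+0+1 = 1
  0+1 = 1
  0+1 = 1
  1+0 = 1
  1+0 = 1
  1+0 = 1
  0+0 = 0
  0+1 = 1
  1+0 = 1
  1+0 = 1
  0+0 = 0
  0+0 = 0
  0+1 = 1
  1+0 = 1
  1+1 = 0 carry 1
  1+0+1 = 0 carry 1
  final carry 1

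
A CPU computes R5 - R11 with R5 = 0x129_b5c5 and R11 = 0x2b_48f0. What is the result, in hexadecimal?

0xfe6cd5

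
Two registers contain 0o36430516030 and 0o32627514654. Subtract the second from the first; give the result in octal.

Subtract column by column in base 8:
  0-4 → 4 (borrow)
  3-5-1 → 5 (borrow)
  0-6-1 → 1 (borrow)
  6-4-1 → 1
  1-1 → 0
  5-5 → 0
  0-7 → 1 (borrow)
  3-2-1 → 0
  4-6 → 6 (borrow)
  6-2-1 → 3
  3-3 → 0

0o3601001154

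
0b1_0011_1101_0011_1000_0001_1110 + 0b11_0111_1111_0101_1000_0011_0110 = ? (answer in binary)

0b100101111001001000001010100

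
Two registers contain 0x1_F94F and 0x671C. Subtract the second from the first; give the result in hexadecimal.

Subtract column by column in base 16:
  F-C → 3
  4-1 → 3
  9-7 → 2
  F-6 → 9
  1-0 → 1

0x19233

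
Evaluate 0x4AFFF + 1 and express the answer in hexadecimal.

The trailing 3 digits are F (max in base 16), so adding 1 cascades: they roll to 0 and the next digit up increments.

0x4B000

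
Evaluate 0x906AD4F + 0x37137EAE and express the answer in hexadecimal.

Add column by column in base 16, right to left:
  F+E = D carry 1
  4+A+1 = F
  D+E = B carry 1
  A+7+1 = 2 carry 1
  6+3+1 = A
  0+1 = 1
  9+7 = 0 carry 1
  0+3+1 = 4

0x401A2BFD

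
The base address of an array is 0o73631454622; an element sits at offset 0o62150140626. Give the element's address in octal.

0o156001615450

Add column by column in base 8, right to left:
  2+6 = 0 carry 1
  2+2+1 = 5
  6+6 = 4 carry 1
  4+0+1 = 5
  5+4 = 1 carry 1
  4+1+1 = 6
  1+0 = 1
  3+5 = 0 carry 1
  6+1+1 = 0 carry 1
  3+2+1 = 6
  7+6 = 5 carry 1
  final carry 1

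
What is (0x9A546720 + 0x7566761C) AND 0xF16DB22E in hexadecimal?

0x128902C

Add column by column in base 16, right to left:
  0+C = C
  2+1 = 3
  7+6 = D
  6+7 = D
  4+6 = A
  5+6 = B
  A+5 = F
  9+7 = 0 carry 1
  final carry 1
Sum = 0x10FBADD3C; now AND with 0xF16DB22E:
  1&0=0, 0&F=0, F&1=1, B&6=2, A&D=8, D&B=9, D&2=0, 3&2=2, C&E=C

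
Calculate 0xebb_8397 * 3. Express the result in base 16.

Multiply each base-16 digit by 3, carrying:
  7×3 = 21 → write 5 carry 1
  9×3+1 = 28 → write c carry 1
  3×3+1 = 10 → write a
  8×3 = 24 → write 8 carry 1
  b×3+1 = 34 → write 2 carry 2
  b×3+2 = 35 → write 3 carry 2
  e×3+2 = 44 → write c carry 2
  remaining carry: 2

0x2c328ac5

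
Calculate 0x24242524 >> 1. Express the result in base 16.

0x12121292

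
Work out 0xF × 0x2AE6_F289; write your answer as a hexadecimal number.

0x283883607

Multiply each base-16 digit by 15, carrying:
  9×15 = 135 → write 7 carry 8
  8×15+8 = 128 → write 0 carry 8
  2×15+8 = 38 → write 6 carry 2
  F×15+2 = 227 → write 3 carry 14
  6×15+14 = 104 → write 8 carry 6
  E×15+6 = 216 → write 8 carry 13
  A×15+13 = 163 → write 3 carry 10
  2×15+10 = 40 → write 8 carry 2
  remaining carry: 2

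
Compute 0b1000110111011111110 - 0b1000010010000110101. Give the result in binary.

0b100101011001001

Subtract column by column in base 2:
  0-1 → 1 (borrow)
  1-0-1 → 0
  1-1 → 0
  1-0 → 1
  1-1 → 0
  1-1 → 0
  1-0 → 1
  1-0 → 1
  0-0 → 0
  1-0 → 1
  1-1 → 0
  1-0 → 1
  0-0 → 0
  1-1 → 0
  1-0 → 1
  0-0 → 0
  0-0 → 0
  0-0 → 0
  1-1 → 0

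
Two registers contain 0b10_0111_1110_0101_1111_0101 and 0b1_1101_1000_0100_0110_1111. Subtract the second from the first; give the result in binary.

0b10100110000110000110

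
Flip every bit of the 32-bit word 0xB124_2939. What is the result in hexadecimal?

0x4EDBD6C6

Each hex digit d becomes F−d:
  B→4, 1→E, 2→D, 4→B, 2→D, 9→6, 3→C, 9→6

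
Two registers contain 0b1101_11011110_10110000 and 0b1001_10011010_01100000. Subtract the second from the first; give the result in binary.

0b1000100010001010000

Subtract column by column in base 2:
  0-0 → 0
  0-0 → 0
  0-0 → 0
  0-0 → 0
  1-0 → 1
  1-1 → 0
  0-1 → 1 (borrow)
  1-0-1 → 0
  0-0 → 0
  1-1 → 0
  1-0 → 1
  1-1 → 0
  1-1 → 0
  0-0 → 0
  1-0 → 1
  1-1 → 0
  1-1 → 0
  0-0 → 0
  1-0 → 1
  1-1 → 0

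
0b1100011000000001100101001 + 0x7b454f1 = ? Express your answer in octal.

0o1120054032

0b1100011000000001100101001 = 0o143001451 in octal.
0x7b454f1 = 0o755052361 in octal.
Add column by column in base 8, right to left:
  1+1 = 2
  5+6 = 3 carry 1
  4+3+1 = 0 carry 1
  1+2+1 = 4
  0+5 = 5
  0+0 = 0
  3+5 = 0 carry 1
  4+5+1 = 2 carry 1
  1+7+1 = 1 carry 1
  final carry 1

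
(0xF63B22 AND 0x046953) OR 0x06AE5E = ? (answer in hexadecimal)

0x6AF5E

0xF63B22 AND 0x046953 = 0x042902.
Then OR with 0x06AE5E.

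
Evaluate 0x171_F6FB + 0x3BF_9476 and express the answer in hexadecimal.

Add column by column in base 16, right to left:
  B+6 = 1 carry 1
  F+7+1 = 7 carry 1
  6+4+1 = B
  F+9 = 8 carry 1
  1+F+1 = 1 carry 1
  7+B+1 = 3 carry 1
  1+3+1 = 5

0x5318B71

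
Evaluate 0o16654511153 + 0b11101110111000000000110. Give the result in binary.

0o16654511153 = 0b1110110101100101001001001101011 in binary.
Add column by column in base 2, right to left:
  1+0 = 1
  1+1 = 0 carry 1
  0+1+1 = 0 carry 1
  1+0+1 = 0 carry 1
  0+0+1 = 1
  1+0 = 1
  1+0 = 1
  0+0 = 0
  0+0 = 0
  1+0 = 1
  0+0 = 0
  0+0 = 0
  1+1 = 0 carry 1
  0+1+1 = 0 carry 1
  0+1+1 = 0 carry 1
  1+0+1 = 0 carry 1
  0+1+1 = 0 carry 1
  1+1+1 = 1 carry 1
  0+1+1 = 0 carry 1
  0+0+1 = 1
  1+1 = 0 carry 1
  1+1+1 = 1 carry 1
  0+1+1 = 0 carry 1
  1+0+1 = 0 carry 1
  0+0+1 = 1
  1+0 = 1
  1+0 = 1
  0+0 = 0
  1+0 = 1
  1+0 = 1
  1+0 = 1

0b1110111001010100000001001110001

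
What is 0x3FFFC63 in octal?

0o377776143

Expand each hex digit to 4 bits: 3=0011 F=1111 F=1111 F=1111 C=1100 6=0110 3=0011.
Group the bits in threes: 011 111 111 111 111 110 001 100 011 → 377776143.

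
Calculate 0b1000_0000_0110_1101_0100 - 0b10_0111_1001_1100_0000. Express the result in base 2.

Subtract column by column in base 2:
  0-0 → 0
  0-0 → 0
  1-0 → 1
  0-0 → 0
  1-0 → 1
  0-0 → 0
  1-1 → 0
  1-1 → 0
  0-1 → 1 (borrow)
  1-0-1 → 0
  1-0 → 1
  0-1 → 1 (borrow)
  0-1-1 → 0 (borrow)
  0-1-1 → 0 (borrow)
  0-1-1 → 0 (borrow)
  0-0-1 → 1 (borrow)
  0-0-1 → 1 (borrow)
  0-1-1 → 0 (borrow)
  0-0-1 → 1 (borrow)
  1-0-1 → 0

0b1011000110100010100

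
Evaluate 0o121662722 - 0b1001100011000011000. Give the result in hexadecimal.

0o121662722 = 0x14765D2 in hexadecimal.
0b1001100011000011000 = 0x4C618 in hexadecimal.
Subtract column by column in base 16:
  2-8 → A (borrow)
  D-1-1 → B
  5-6 → F (borrow)
  6-C-1 → 9 (borrow)
  7-4-1 → 2
  4-0 → 4
  1-0 → 1

0x1429FBA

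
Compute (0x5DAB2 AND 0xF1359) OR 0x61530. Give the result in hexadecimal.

0x71730

0x5DAB2 AND 0xF1359 = 0x51210.
Then OR with 0x61530.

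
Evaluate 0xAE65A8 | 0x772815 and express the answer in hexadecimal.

OR each hex digit independently (no carries):
  A|7=F, E|7=F, 6|2=6, 5|8=D, A|1=B, 8|5=D

0xFF6DBD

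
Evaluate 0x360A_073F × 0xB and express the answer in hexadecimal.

Multiply each base-16 digit by 11, carrying:
  F×11 = 165 → write 5 carry 10
  3×11+10 = 43 → write B carry 2
  7×11+2 = 79 → write F carry 4
  0×11+4 = 4 → write 4
  A×11 = 110 → write E carry 6
  0×11+6 = 6 → write 6
  6×11 = 66 → write 2 carry 4
  3×11+4 = 37 → write 5 carry 2
  remaining carry: 2

0x2526E4FB5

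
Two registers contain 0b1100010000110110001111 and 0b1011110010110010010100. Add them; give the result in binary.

0b11000000011101000100011

Add column by column in base 2, right to left:
  1+0 = 1
  1+0 = 1
  1+1 = 0 carry 1
  1+0+1 = 0 carry 1
  0+1+1 = 0 carry 1
  0+0+1 = 1
  0+0 = 0
  1+1 = 0 carry 1
  1+0+1 = 0 carry 1
  0+0+1 = 1
  1+1 = 0 carry 1
  1+1+1 = 1 carry 1
  0+0+1 = 1
  0+1 = 1
  0+0 = 0
  0+0 = 0
  1+1 = 0 carry 1
  0+1+1 = 0 carry 1
  0+1+1 = 0 carry 1
  0+1+1 = 0 carry 1
  1+0+1 = 0 carry 1
  1+1+1 = 1 carry 1
  final carry 1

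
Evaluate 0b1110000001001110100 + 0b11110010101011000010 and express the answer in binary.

Add column by column in base 2, right to left:
  0+0 = 0
  0+1 = 1
  1+0 = 1
  0+0 = 0
  1+0 = 1
  1+0 = 1
  1+1 = 0 carry 1
  0+1+1 = 0 carry 1
  0+0+1 = 1
  1+1 = 0 carry 1
  0+0+1 = 1
  0+1 = 1
  0+0 = 0
  0+1 = 1
  0+0 = 0
  0+0 = 0
  1+1 = 0 carry 1
  1+1+1 = 1 carry 1
  1+1+1 = 1 carry 1
  0+1+1 = 0 carry 1
  final carry 1

0b101100010110100110110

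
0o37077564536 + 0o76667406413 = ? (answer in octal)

Add column by column in base 8, right to left:
  6+3 = 1 carry 1
  3+1+1 = 5
  5+4 = 1 carry 1
  4+6+1 = 3 carry 1
  6+0+1 = 7
  5+4 = 1 carry 1
  7+7+1 = 7 carry 1
  7+6+1 = 6 carry 1
  0+6+1 = 7
  7+6 = 5 carry 1
  3+7+1 = 3 carry 1
  final carry 1

0o135767173151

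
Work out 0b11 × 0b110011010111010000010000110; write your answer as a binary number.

0b10011010000101110000110010010

Multiply each base-2 digit by 3, carrying:
  0×3 = 0 → write 0
  1×3 = 3 → write 1 carry 1
  1×3+1 = 4 → write 0 carry 2
  0×3+2 = 2 → write 0 carry 1
  0×3+1 = 1 → write 1
  0×3 = 0 → write 0
  0×3 = 0 → write 0
  1×3 = 3 → write 1 carry 1
  0×3+1 = 1 → write 1
  0×3 = 0 → write 0
  0×3 = 0 → write 0
  0×3 = 0 → write 0
  0×3 = 0 → write 0
  1×3 = 3 → write 1 carry 1
  0×3+1 = 1 → write 1
  1×3 = 3 → write 1 carry 1
  1×3+1 = 4 → write 0 carry 2
  1×3+2 = 5 → write 1 carry 2
  0×3+2 = 2 → write 0 carry 1
  1×3+1 = 4 → write 0 carry 2
  0×3+2 = 2 → write 0 carry 1
  1×3+1 = 4 → write 0 carry 2
  1×3+2 = 5 → write 1 carry 2
  0×3+2 = 2 → write 0 carry 1
  0×3+1 = 1 → write 1
  1×3 = 3 → write 1 carry 1
  1×3+1 = 4 → write 0 carry 2
  remaining carry: 10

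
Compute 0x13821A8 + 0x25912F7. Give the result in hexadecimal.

0x391349F

Add column by column in base 16, right to left:
  8+7 = F
  A+F = 9 carry 1
  1+2+1 = 4
  2+1 = 3
  8+9 = 1 carry 1
  3+5+1 = 9
  1+2 = 3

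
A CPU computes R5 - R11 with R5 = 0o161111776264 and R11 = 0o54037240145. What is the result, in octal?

Subtract column by column in base 8:
  4-5 → 7 (borrow)
  6-4-1 → 1
  2-1 → 1
  6-0 → 6
  7-4 → 3
  7-2 → 5
  1-7 → 2 (borrow)
  1-3-1 → 5 (borrow)
  1-0-1 → 0
  1-4 → 5 (borrow)
  6-5-1 → 0
  1-0 → 1

0o105052536117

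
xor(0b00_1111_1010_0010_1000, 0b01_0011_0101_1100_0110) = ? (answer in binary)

XOR bit by bit (1 where the bits differ):
  001111101000101000
^ 010011010111000110
= 011100111111101110

0b011100111111101110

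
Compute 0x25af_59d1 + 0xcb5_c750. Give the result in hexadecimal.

0x32652121

Add column by column in base 16, right to left:
  1+0 = 1
  d+5 = 2 carry 1
  9+7+1 = 1 carry 1
  5+c+1 = 2 carry 1
  f+5+1 = 5 carry 1
  a+b+1 = 6 carry 1
  5+c+1 = 2 carry 1
  2+0+1 = 3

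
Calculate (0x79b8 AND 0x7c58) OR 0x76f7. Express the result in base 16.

0x79b8 AND 0x7c58 = 0x7818.
Then OR with 0x76f7.

0x7eff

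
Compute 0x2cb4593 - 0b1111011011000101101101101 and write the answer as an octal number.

0o67335046

0x2cb4593 = 0o262642623 in octal.
0b1111011011000101101101101 = 0o173305555 in octal.
Subtract column by column in base 8:
  3-5 → 6 (borrow)
  2-5-1 → 4 (borrow)
  6-5-1 → 0
  2-5 → 5 (borrow)
  4-0-1 → 3
  6-3 → 3
  2-3 → 7 (borrow)
  6-7-1 → 6 (borrow)
  2-1-1 → 0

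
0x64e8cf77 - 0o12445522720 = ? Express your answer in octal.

0x64e8cf77 = 0o14472147567 in octal.
Subtract column by column in base 8:
  7-0 → 7
  6-2 → 4
  5-7 → 6 (borrow)
  7-2-1 → 4
  4-2 → 2
  1-5 → 4 (borrow)
  2-5-1 → 4 (borrow)
  7-4-1 → 2
  4-4 → 0
  4-2 → 2
  1-1 → 0

0o2024424647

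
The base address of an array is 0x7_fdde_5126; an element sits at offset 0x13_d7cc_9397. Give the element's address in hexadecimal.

0x1bd5aae4bd

Add column by column in base 16, right to left:
  6+7 = d
  2+9 = b
  1+3 = 4
  5+9 = e
  e+c = a carry 1
  d+c+1 = a carry 1
  d+7+1 = 5 carry 1
  f+d+1 = d carry 1
  7+3+1 = b
  0+1 = 1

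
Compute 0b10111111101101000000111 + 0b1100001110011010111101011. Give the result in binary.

0b1111001110000111111110010

Add column by column in base 2, right to left:
  1+1 = 0 carry 1
  1+1+1 = 1 carry 1
  1+0+1 = 0 carry 1
  0+1+1 = 0 carry 1
  0+0+1 = 1
  0+1 = 1
  0+1 = 1
  0+1 = 1
  0+1 = 1
  1+0 = 1
  0+1 = 1
  1+0 = 1
  1+1 = 0 carry 1
  0+1+1 = 0 carry 1
  1+0+1 = 0 carry 1
  1+0+1 = 0 carry 1
  1+1+1 = 1 carry 1
  1+1+1 = 1 carry 1
  1+1+1 = 1 carry 1
  1+0+1 = 0 carry 1
  1+0+1 = 0 carry 1
  0+0+1 = 1
  1+0 = 1
  0+1 = 1
  0+1 = 1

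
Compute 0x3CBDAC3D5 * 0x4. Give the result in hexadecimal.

0xF2F6B0F54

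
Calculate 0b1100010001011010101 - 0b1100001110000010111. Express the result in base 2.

Subtract column by column in base 2:
  1-1 → 0
  0-1 → 1 (borrow)
  1-1-1 → 1 (borrow)
  0-0-1 → 1 (borrow)
  1-1-1 → 1 (borrow)
  0-0-1 → 1 (borrow)
  1-0-1 → 0
  1-0 → 1
  0-0 → 0
  1-0 → 1
  0-1 → 1 (borrow)
  0-1-1 → 0 (borrow)
  0-1-1 → 0 (borrow)
  1-0-1 → 0
  0-0 → 0
  0-0 → 0
  0-0 → 0
  1-1 → 0
  1-1 → 0

0b11010111110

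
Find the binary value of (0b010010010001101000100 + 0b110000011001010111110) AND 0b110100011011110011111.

0b1011000000010

Add column by column in base 2, right to left:
  0+0 = 0
  0+1 = 1
  1+1 = 0 carry 1
  0+1+1 = 0 carry 1
  0+1+1 = 0 carry 1
  0+1+1 = 0 carry 1
  1+0+1 = 0 carry 1
  0+1+1 = 0 carry 1
  1+0+1 = 0 carry 1
  1+1+1 = 1 carry 1
  0+0+1 = 1
  0+0 = 0
  0+1 = 1
  1+1 = 0 carry 1
  0+0+1 = 1
  0+0 = 0
  1+0 = 1
  0+0 = 0
  0+0 = 0
  1+1 = 0 carry 1
  0+1+1 = 0 carry 1
  final carry 1
Sum = 0b1000010101011000000010; now AND with 0b110100011011110011111:
  1000010101011000000010
& 0110100011011110011111
= 0000000001011000000010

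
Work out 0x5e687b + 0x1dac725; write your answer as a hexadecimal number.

0x2392fa0

Add column by column in base 16, right to left:
  b+5 = 0 carry 1
  7+2+1 = a
  8+7 = f
  6+c = 2 carry 1
  e+a+1 = 9 carry 1
  5+d+1 = 3 carry 1
  0+1+1 = 2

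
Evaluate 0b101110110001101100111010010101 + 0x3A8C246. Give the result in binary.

0b110010011011111001000011011011

0x3A8C246 = 0b11101010001100001001000110 in binary.
Add column by column in base 2, right to left:
  1+0 = 1
  0+1 = 1
  1+1 = 0 carry 1
  0+0+1 = 1
  1+0 = 1
  0+0 = 0
  0+1 = 1
  1+0 = 1
  0+0 = 0
  1+1 = 0 carry 1
  1+0+1 = 0 carry 1
  1+0+1 = 0 carry 1
  0+0+1 = 1
  0+0 = 0
  1+1 = 0 carry 1
  1+1+1 = 1 carry 1
  0+0+1 = 1
  1+0 = 1
  1+0 = 1
  0+1 = 1
  0+0 = 0
  0+1 = 1
  1+0 = 1
  1+1 = 0 carry 1
  0+1+1 = 0 carry 1
  1+1+1 = 1 carry 1
  1+0+1 = 0 carry 1
  1+0+1 = 0 carry 1
  0+0+1 = 1
  1+0 = 1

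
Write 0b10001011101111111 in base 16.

Group the bits into nibbles: 0001 0001 0111 0111 1111 → 1177F.

0x1177F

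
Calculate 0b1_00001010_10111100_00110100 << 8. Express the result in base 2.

Left shift by 8: append 8 zero bits.

0b100001010101111000011010000000000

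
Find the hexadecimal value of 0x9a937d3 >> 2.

0x26a4df4

2 bits is not a whole number of base-16 digits; in binary: 1001101010010011011111010011 >> 2 = 10011010100100110111110100.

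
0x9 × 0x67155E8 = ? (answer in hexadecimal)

0x39FC0528

Multiply each base-16 digit by 9, carrying:
  8×9 = 72 → write 8 carry 4
  E×9+4 = 130 → write 2 carry 8
  5×9+8 = 53 → write 5 carry 3
  5×9+3 = 48 → write 0 carry 3
  1×9+3 = 12 → write C
  7×9 = 63 → write F carry 3
  6×9+3 = 57 → write 9 carry 3
  remaining carry: 3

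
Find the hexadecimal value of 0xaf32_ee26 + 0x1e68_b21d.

Add column by column in base 16, right to left:
  6+d = 3 carry 1
  2+1+1 = 4
  e+2 = 0 carry 1
  e+b+1 = a carry 1
  2+8+1 = b
  3+6 = 9
  f+e = d carry 1
  a+1+1 = c

0xcd9ba043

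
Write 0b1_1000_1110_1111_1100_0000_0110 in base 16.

Group the bits into nibbles: 0001 1000 1110 1111 1100 0000 0110 → 18EFC06.

0x18EFC06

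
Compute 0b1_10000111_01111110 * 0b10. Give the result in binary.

0b110000111011111100

Multiply each base-2 digit by 2, carrying:
  0×2 = 0 → write 0
  1×2 = 2 → write 0 carry 1
  1×2+1 = 3 → write 1 carry 1
  1×2+1 = 3 → write 1 carry 1
  1×2+1 = 3 → write 1 carry 1
  1×2+1 = 3 → write 1 carry 1
  1×2+1 = 3 → write 1 carry 1
  0×2+1 = 1 → write 1
  1×2 = 2 → write 0 carry 1
  1×2+1 = 3 → write 1 carry 1
  1×2+1 = 3 → write 1 carry 1
  0×2+1 = 1 → write 1
  0×2 = 0 → write 0
  0×2 = 0 → write 0
  0×2 = 0 → write 0
  1×2 = 2 → write 0 carry 1
  1×2+1 = 3 → write 1 carry 1
  remaining carry: 1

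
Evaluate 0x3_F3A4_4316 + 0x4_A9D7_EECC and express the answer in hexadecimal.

Add column by column in base 16, right to left:
  6+C = 2 carry 1
  1+C+1 = E
  3+E = 1 carry 1
  4+E+1 = 3 carry 1
  4+7+1 = C
  A+D = 7 carry 1
  3+9+1 = D
  F+A = 9 carry 1
  3+4+1 = 8

0x89D7C31E2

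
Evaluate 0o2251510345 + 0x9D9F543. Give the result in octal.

0o3440103050

0x9D9F543 = 0o1166372503 in octal.
Add column by column in base 8, right to left:
  5+3 = 0 carry 1
  4+0+1 = 5
  3+5 = 0 carry 1
  0+2+1 = 3
  1+7 = 0 carry 1
  5+3+1 = 1 carry 1
  1+6+1 = 0 carry 1
  5+6+1 = 4 carry 1
  2+1+1 = 4
  2+1 = 3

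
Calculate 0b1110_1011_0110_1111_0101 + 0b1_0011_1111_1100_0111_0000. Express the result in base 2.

Add column by column in base 2, right to left:
  1+0 = 1
  0+0 = 0
  1+0 = 1
  0+0 = 0
  1+1 = 0 carry 1
  1+1+1 = 1 carry 1
  1+1+1 = 1 carry 1
  1+0+1 = 0 carry 1
  0+0+1 = 1
  1+0 = 1
  1+1 = 0 carry 1
  0+1+1 = 0 carry 1
  1+1+1 = 1 carry 1
  1+1+1 = 1 carry 1
  0+1+1 = 0 carry 1
  1+1+1 = 1 carry 1
  0+1+1 = 0 carry 1
  1+1+1 = 1 carry 1
  1+0+1 = 0 carry 1
  1+0+1 = 0 carry 1
  0+1+1 = 0 carry 1
  final carry 1

0b1000101011001101100101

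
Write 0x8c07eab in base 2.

0b1000110000000111111010101011

Expand each hex digit to 4 bits: 8=1000 c=1100 0=0000 7=0111 e=1110 a=1010 b=1011.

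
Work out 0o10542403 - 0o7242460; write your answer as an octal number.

Subtract column by column in base 8:
  3-0 → 3
  0-6 → 2 (borrow)
  4-4-1 → 7 (borrow)
  2-2-1 → 7 (borrow)
  4-4-1 → 7 (borrow)
  5-2-1 → 2
  0-7 → 1 (borrow)
  1-0-1 → 0

0o1277723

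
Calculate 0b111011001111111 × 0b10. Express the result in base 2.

Multiply each base-2 digit by 2, carrying:
  1×2 = 2 → write 0 carry 1
  1×2+1 = 3 → write 1 carry 1
  1×2+1 = 3 → write 1 carry 1
  1×2+1 = 3 → write 1 carry 1
  1×2+1 = 3 → write 1 carry 1
  1×2+1 = 3 → write 1 carry 1
  1×2+1 = 3 → write 1 carry 1
  0×2+1 = 1 → write 1
  0×2 = 0 → write 0
  1×2 = 2 → write 0 carry 1
  1×2+1 = 3 → write 1 carry 1
  0×2+1 = 1 → write 1
  1×2 = 2 → write 0 carry 1
  1×2+1 = 3 → write 1 carry 1
  1×2+1 = 3 → write 1 carry 1
  remaining carry: 1

0b1110110011111110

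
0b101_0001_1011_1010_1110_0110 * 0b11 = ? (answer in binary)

Multiply each base-2 digit by 3, carrying:
  0×3 = 0 → write 0
  1×3 = 3 → write 1 carry 1
  1×3+1 = 4 → write 0 carry 2
  0×3+2 = 2 → write 0 carry 1
  0×3+1 = 1 → write 1
  1×3 = 3 → write 1 carry 1
  1×3+1 = 4 → write 0 carry 2
  1×3+2 = 5 → write 1 carry 2
  0×3+2 = 2 → write 0 carry 1
  1×3+1 = 4 → write 0 carry 2
  0×3+2 = 2 → write 0 carry 1
  1×3+1 = 4 → write 0 carry 2
  1×3+2 = 5 → write 1 carry 2
  1×3+2 = 5 → write 1 carry 2
  0×3+2 = 2 → write 0 carry 1
  1×3+1 = 4 → write 0 carry 2
  1×3+2 = 5 → write 1 carry 2
  0×3+2 = 2 → write 0 carry 1
  0×3+1 = 1 → write 1
  0×3 = 0 → write 0
  1×3 = 3 → write 1 carry 1
  0×3+1 = 1 → write 1
  1×3 = 3 → write 1 carry 1
  remaining carry: 1

0b111101010011000010110010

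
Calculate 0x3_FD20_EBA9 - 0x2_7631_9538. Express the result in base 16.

0x186EF5671

Subtract column by column in base 16:
  9-8 → 1
  A-3 → 7
  B-5 → 6
  E-9 → 5
  0-1 → F (borrow)
  2-3-1 → E (borrow)
  D-6-1 → 6
  F-7 → 8
  3-2 → 1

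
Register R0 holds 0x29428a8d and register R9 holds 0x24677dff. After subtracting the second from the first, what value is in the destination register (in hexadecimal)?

Subtract column by column in base 16:
  d-f → e (borrow)
  8-f-1 → 8 (borrow)
  a-d-1 → c (borrow)
  8-7-1 → 0
  2-7 → b (borrow)
  4-6-1 → d (borrow)
  9-4-1 → 4
  2-2 → 0

0x4db0c8e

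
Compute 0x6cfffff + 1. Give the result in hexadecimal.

The trailing 5 digits are F (max in base 16), so adding 1 cascades: they roll to 0 and the next digit up increments.

0x6d00000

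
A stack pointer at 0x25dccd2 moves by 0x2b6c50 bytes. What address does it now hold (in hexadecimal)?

Add column by column in base 16, right to left:
  2+0 = 2
  d+5 = 2 carry 1
  c+c+1 = 9 carry 1
  c+6+1 = 3 carry 1
  d+b+1 = 9 carry 1
  5+2+1 = 8
  2+0 = 2

0x2893922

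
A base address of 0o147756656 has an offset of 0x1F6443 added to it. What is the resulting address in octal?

0o157640761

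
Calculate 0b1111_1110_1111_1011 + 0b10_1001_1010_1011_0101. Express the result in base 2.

0b111001100110110000

Add column by column in base 2, right to left:
  1+1 = 0 carry 1
  1+0+1 = 0 carry 1
  0+1+1 = 0 carry 1
  1+0+1 = 0 carry 1
  1+1+1 = 1 carry 1
  1+1+1 = 1 carry 1
  1+0+1 = 0 carry 1
  1+1+1 = 1 carry 1
  0+0+1 = 1
  1+1 = 0 carry 1
  1+0+1 = 0 carry 1
  1+1+1 = 1 carry 1
  1+1+1 = 1 carry 1
  1+0+1 = 0 carry 1
  1+0+1 = 0 carry 1
  1+1+1 = 1 carry 1
  0+0+1 = 1
  0+1 = 1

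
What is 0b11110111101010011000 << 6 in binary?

Left shift by 6: append 6 zero bits.

0b11110111101010011000000000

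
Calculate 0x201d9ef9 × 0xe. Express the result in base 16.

Multiply each base-16 digit by 14, carrying:
  9×14 = 126 → write e carry 7
  f×14+7 = 217 → write 9 carry 13
  e×14+13 = 209 → write 1 carry 13
  9×14+13 = 139 → write b carry 8
  d×14+8 = 190 → write e carry 11
  1×14+11 = 25 → write 9 carry 1
  0×14+1 = 1 → write 1
  2×14 = 28 → write c carry 1
  remaining carry: 1

0x1c19eb19e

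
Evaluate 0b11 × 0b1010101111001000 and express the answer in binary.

Multiply each base-2 digit by 3, carrying:
  0×3 = 0 → write 0
  0×3 = 0 → write 0
  0×3 = 0 → write 0
  1×3 = 3 → write 1 carry 1
  0×3+1 = 1 → write 1
  0×3 = 0 → write 0
  1×3 = 3 → write 1 carry 1
  1×3+1 = 4 → write 0 carry 2
  1×3+2 = 5 → write 1 carry 2
  1×3+2 = 5 → write 1 carry 2
  0×3+2 = 2 → write 0 carry 1
  1×3+1 = 4 → write 0 carry 2
  0×3+2 = 2 → write 0 carry 1
  1×3+1 = 4 → write 0 carry 2
  0×3+2 = 2 → write 0 carry 1
  1×3+1 = 4 → write 0 carry 2
  remaining carry: 10

0b100000001101011000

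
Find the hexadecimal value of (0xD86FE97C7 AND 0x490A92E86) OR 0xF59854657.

0xFD9AD46D7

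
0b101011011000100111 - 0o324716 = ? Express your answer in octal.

0o206131

0b101011011000100111 = 0o533047 in octal.
Subtract column by column in base 8:
  7-6 → 1
  4-1 → 3
  0-7 → 1 (borrow)
  3-4-1 → 6 (borrow)
  3-2-1 → 0
  5-3 → 2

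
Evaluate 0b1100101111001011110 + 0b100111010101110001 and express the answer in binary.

Add column by column in base 2, right to left:
  0+1 = 1
  1+0 = 1
  1+0 = 1
  1+0 = 1
  1+1 = 0 carry 1
  0+1+1 = 0 carry 1
  1+1+1 = 1 carry 1
  0+0+1 = 1
  0+1 = 1
  1+0 = 1
  1+1 = 0 carry 1
  1+0+1 = 0 carry 1
  1+1+1 = 1 carry 1
  0+1+1 = 0 carry 1
  1+1+1 = 1 carry 1
  0+0+1 = 1
  0+0 = 0
  1+1 = 0 carry 1
  1+0+1 = 0 carry 1
  final carry 1

0b10001101001111001111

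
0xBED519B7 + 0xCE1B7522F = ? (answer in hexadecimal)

0xDA08C6BE6

Add column by column in base 16, right to left:
  7+F = 6 carry 1
  B+2+1 = E
  9+2 = B
  1+5 = 6
  5+7 = C
  D+B = 8 carry 1
  E+1+1 = 0 carry 1
  B+E+1 = A carry 1
  0+C+1 = D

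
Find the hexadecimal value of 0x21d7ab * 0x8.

0x10ebd58

Multiply each base-16 digit by 8, carrying:
  b×8 = 88 → write 8 carry 5
  a×8+5 = 85 → write 5 carry 5
  7×8+5 = 61 → write d carry 3
  d×8+3 = 107 → write b carry 6
  1×8+6 = 14 → write e
  2×8 = 16 → write 0 carry 1
  remaining carry: 1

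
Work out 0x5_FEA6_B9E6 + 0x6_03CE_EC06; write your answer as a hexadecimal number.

Add column by column in base 16, right to left:
  6+6 = C
  E+0 = E
  9+C = 5 carry 1
  B+E+1 = A carry 1
  6+E+1 = 5 carry 1
  A+C+1 = 7 carry 1
  E+3+1 = 2 carry 1
  F+0+1 = 0 carry 1
  5+6+1 = C

0xC0275A5EC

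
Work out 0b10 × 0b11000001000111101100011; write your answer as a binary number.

0b110000010001111011000110

Multiply each base-2 digit by 2, carrying:
  1×2 = 2 → write 0 carry 1
  1×2+1 = 3 → write 1 carry 1
  0×2+1 = 1 → write 1
  0×2 = 0 → write 0
  0×2 = 0 → write 0
  1×2 = 2 → write 0 carry 1
  1×2+1 = 3 → write 1 carry 1
  0×2+1 = 1 → write 1
  1×2 = 2 → write 0 carry 1
  1×2+1 = 3 → write 1 carry 1
  1×2+1 = 3 → write 1 carry 1
  1×2+1 = 3 → write 1 carry 1
  0×2+1 = 1 → write 1
  0×2 = 0 → write 0
  0×2 = 0 → write 0
  1×2 = 2 → write 0 carry 1
  0×2+1 = 1 → write 1
  0×2 = 0 → write 0
  0×2 = 0 → write 0
  0×2 = 0 → write 0
  0×2 = 0 → write 0
  1×2 = 2 → write 0 carry 1
  1×2+1 = 3 → write 1 carry 1
  remaining carry: 1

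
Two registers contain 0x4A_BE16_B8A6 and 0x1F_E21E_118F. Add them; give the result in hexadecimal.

Add column by column in base 16, right to left:
  6+F = 5 carry 1
  A+8+1 = 3 carry 1
  8+1+1 = A
  B+1 = C
  6+E = 4 carry 1
  1+1+1 = 3
  E+2 = 0 carry 1
  B+E+1 = A carry 1
  A+F+1 = A carry 1
  4+1+1 = 6

0x6AA034CA35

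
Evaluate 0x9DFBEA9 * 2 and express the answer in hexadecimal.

0x13BF7D52

Multiply each base-16 digit by 2, carrying:
  9×2 = 18 → write 2 carry 1
  A×2+1 = 21 → write 5 carry 1
  E×2+1 = 29 → write D carry 1
  B×2+1 = 23 → write 7 carry 1
  F×2+1 = 31 → write F carry 1
  D×2+1 = 27 → write B carry 1
  9×2+1 = 19 → write 3 carry 1
  remaining carry: 1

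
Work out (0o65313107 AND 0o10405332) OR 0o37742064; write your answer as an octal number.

0o37743166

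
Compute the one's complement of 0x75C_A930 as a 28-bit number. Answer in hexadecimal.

0x8A356CF

Each hex digit d becomes F−d:
  7→8, 5→A, C→3, A→5, 9→6, 3→C, 0→F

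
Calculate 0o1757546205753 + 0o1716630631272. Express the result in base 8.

0o3676377037245

Add column by column in base 8, right to left:
  3+2 = 5
  5+7 = 4 carry 1
  7+2+1 = 2 carry 1
  5+1+1 = 7
  0+3 = 3
  2+6 = 0 carry 1
  6+0+1 = 7
  4+3 = 7
  5+6 = 3 carry 1
  7+6+1 = 6 carry 1
  5+1+1 = 7
  7+7 = 6 carry 1
  1+1+1 = 3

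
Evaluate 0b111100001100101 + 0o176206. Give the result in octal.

0o272353

0b111100001100101 = 0o74145 in octal.
Add column by column in base 8, right to left:
  5+6 = 3 carry 1
  4+0+1 = 5
  1+2 = 3
  4+6 = 2 carry 1
  7+7+1 = 7 carry 1
  0+1+1 = 2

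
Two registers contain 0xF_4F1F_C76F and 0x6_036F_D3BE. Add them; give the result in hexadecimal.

Add column by column in base 16, right to left:
  F+E = D carry 1
  6+B+1 = 2 carry 1
  7+3+1 = B
  C+D = 9 carry 1
  F+F+1 = F carry 1
  1+6+1 = 8
  F+3 = 2 carry 1
  4+0+1 = 5
  F+6 = 5 carry 1
  final carry 1

0x15528F9B2D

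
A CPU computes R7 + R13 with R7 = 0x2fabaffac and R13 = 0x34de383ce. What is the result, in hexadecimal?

Add column by column in base 16, right to left:
  c+e = a carry 1
  a+c+1 = 7 carry 1
  f+3+1 = 3 carry 1
  f+8+1 = 8 carry 1
  a+3+1 = e
  b+e = 9 carry 1
  a+d+1 = 8 carry 1
  f+4+1 = 4 carry 1
  2+3+1 = 6

0x6489e837a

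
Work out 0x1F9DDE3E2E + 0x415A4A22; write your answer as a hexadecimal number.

0x1FDF388850

Add column by column in base 16, right to left:
  E+2 = 0 carry 1
  2+2+1 = 5
  E+A = 8 carry 1
  3+4+1 = 8
  E+A = 8 carry 1
  D+5+1 = 3 carry 1
  D+1+1 = F
  9+4 = D
  F+0 = F
  1+0 = 1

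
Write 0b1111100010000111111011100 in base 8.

0o174207734

Group the bits in threes: 001 111 100 010 000 111 111 011 100 → 174207734.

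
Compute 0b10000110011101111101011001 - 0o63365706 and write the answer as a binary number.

0b1010010111111001110010011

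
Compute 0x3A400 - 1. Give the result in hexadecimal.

The trailing 2 digits are 0, so subtracting 1 borrows through: they become F and the next digit up decrements.

0x3A3FF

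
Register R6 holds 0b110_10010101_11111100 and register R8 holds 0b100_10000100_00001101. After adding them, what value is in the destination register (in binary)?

Add column by column in base 2, right to left:
  0+1 = 1
  0+0 = 0
  1+1 = 0 carry 1
  1+1+1 = 1 carry 1
  1+0+1 = 0 carry 1
  1+0+1 = 0 carry 1
  1+0+1 = 0 carry 1
  1+0+1 = 0 carry 1
  1+0+1 = 0 carry 1
  0+0+1 = 1
  1+1 = 0 carry 1
  0+0+1 = 1
  1+0 = 1
  0+0 = 0
  0+0 = 0
  1+1 = 0 carry 1
  0+0+1 = 1
  1+0 = 1
  1+1 = 0 carry 1
  final carry 1

0b10110001101000001001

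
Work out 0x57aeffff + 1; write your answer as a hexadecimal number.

0x57af0000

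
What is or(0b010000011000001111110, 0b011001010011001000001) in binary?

OR bit by bit (1 where either bit is 1):
  010000011000001111110
| 011001010011001000001
= 011001011011001111111

0b011001011011001111111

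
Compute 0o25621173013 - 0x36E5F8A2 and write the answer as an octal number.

0o16727576551

0x36E5F8A2 = 0o6671374242 in octal.
Subtract column by column in base 8:
  3-2 → 1
  1-4 → 5 (borrow)
  0-2-1 → 5 (borrow)
  3-4-1 → 6 (borrow)
  7-7-1 → 7 (borrow)
  1-3-1 → 5 (borrow)
  1-1-1 → 7 (borrow)
  2-7-1 → 2 (borrow)
  6-6-1 → 7 (borrow)
  5-6-1 → 6 (borrow)
  2-0-1 → 1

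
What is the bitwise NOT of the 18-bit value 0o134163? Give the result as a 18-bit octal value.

Each oct digit d becomes 7−d:
  1→6, 3→4, 4→3, 1→6, 6→1, 3→4

0o643614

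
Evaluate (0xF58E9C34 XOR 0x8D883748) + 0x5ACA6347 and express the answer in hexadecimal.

0xD2D10EC3

First 0xF58E9C34 XOR 0x8D883748 = 0x7806AB7C.
Add column by column in base 16, right to left:
  C+7 = 3 carry 1
  7+4+1 = C
  B+3 = E
  A+6 = 0 carry 1
  6+A+1 = 1 carry 1
  0+C+1 = D
  8+A = 2 carry 1
  7+5+1 = D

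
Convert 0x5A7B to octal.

0o55173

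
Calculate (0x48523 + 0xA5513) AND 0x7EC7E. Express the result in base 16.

Add column by column in base 16, right to left:
  3+3 = 6
  2+1 = 3
  5+5 = A
  8+5 = D
  4+A = E
Sum = 0xEDA36; now AND with 0x7EC7E:
  E&7=6, D&E=C, A&C=8, 3&7=3, 6&E=6

0x6C836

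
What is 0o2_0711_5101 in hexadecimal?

0x21c9a41

Each octal digit is 3 bits: 2=010 0=000 7=111 1=001 1=001 5=101 1=001 0=000 1=001.
Group the bits into nibbles: 0010 0001 1100 1001 1010 0100 0001 → 21c9a41.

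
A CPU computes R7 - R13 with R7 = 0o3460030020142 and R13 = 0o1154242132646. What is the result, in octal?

Subtract column by column in base 8:
  2-6 → 4 (borrow)
  4-4-1 → 7 (borrow)
  1-6-1 → 2 (borrow)
  0-2-1 → 5 (borrow)
  2-3-1 → 6 (borrow)
  0-1-1 → 6 (borrow)
  0-2-1 → 5 (borrow)
  3-4-1 → 6 (borrow)
  0-2-1 → 5 (borrow)
  0-4-1 → 3 (borrow)
  6-5-1 → 0
  4-1 → 3
  3-1 → 2

0o2303565665274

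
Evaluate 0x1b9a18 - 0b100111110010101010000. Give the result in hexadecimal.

0x7b4c8

0b100111110010101010000 = 0x13e550 in hexadecimal.
Subtract column by column in base 16:
  8-0 → 8
  1-5 → c (borrow)
  a-5-1 → 4
  9-e → b (borrow)
  b-3-1 → 7
  1-1 → 0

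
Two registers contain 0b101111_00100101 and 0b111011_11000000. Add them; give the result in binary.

0b110101011100101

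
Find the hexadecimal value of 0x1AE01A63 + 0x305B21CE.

Add column by column in base 16, right to left:
  3+E = 1 carry 1
  6+C+1 = 3 carry 1
  A+1+1 = C
  1+2 = 3
  0+B = B
  E+5 = 3 carry 1
  A+0+1 = B
  1+3 = 4

0x4B3B3C31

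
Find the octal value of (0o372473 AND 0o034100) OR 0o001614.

0o372473 AND 0o034100 = 0o030000.
Then OR with 0o001614.

0o31614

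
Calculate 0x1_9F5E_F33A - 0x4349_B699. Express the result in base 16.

0x15C153CA1

Subtract column by column in base 16:
  A-9 → 1
  3-9 → A (borrow)
  3-6-1 → C (borrow)
  F-B-1 → 3
  E-9 → 5
  5-4 → 1
  F-3 → C
  9-4 → 5
  1-0 → 1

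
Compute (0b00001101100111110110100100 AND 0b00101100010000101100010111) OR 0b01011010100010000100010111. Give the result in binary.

0b1011110100010100100010111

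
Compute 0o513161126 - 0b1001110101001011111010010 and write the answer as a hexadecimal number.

0x3F24A84

0o513161126 = 0x52CE256 in hexadecimal.
0b1001110101001011111010010 = 0x13A97D2 in hexadecimal.
Subtract column by column in base 16:
  6-2 → 4
  5-D → 8 (borrow)
  2-7-1 → A (borrow)
  E-9-1 → 4
  C-A → 2
  2-3 → F (borrow)
  5-1-1 → 3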